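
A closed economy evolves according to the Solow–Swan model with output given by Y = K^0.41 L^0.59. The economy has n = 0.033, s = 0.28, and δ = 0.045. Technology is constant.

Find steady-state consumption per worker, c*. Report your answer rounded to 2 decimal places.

c* ≈ 1.75

At the steady state, Δk = 0, so s·k^α = (n + δ)·k.
Dividing both sides by k: k^(1−α) = s / (n + δ).
k^0.59 = 0.28 / (0.033 + 0.045) = 0.28 / 0.078 = 3.5897
k* = 3.5897^(1/0.59) ≈ 8.7252
y* = (k*)^α = 8.7252^0.41 ≈ 2.4306
c* = (1 − s)·y* = (1 − 0.28) × 2.4306 ≈ 1.7500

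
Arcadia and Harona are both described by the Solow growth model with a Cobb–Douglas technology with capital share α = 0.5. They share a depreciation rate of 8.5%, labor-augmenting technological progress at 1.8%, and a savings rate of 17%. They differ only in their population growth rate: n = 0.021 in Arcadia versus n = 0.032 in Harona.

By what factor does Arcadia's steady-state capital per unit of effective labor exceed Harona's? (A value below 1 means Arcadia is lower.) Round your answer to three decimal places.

ratio ≈ 1.185

Steady-state k* = [s/(n + g + δ)]^(1/(1−α)), so the ratio is [ (s_A/(n + g + δ)_A) / (s_H/(n + g + δ)_H) ]^2.
s_A/(n + g + δ)_A = 0.17/0.124 = 1.3710; s_H/(n + g + δ)_H = 0.17/0.135 = 1.2593.
Ratio = (1.3710/1.2593)^2 = 1.0887^2 ≈ 1.1853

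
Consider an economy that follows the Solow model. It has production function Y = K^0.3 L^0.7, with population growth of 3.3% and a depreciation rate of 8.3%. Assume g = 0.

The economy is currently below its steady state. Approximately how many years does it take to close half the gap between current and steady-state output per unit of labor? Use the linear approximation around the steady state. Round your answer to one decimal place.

about 8.5 years

Near the steady state the convergence rate is λ = (1 − α)(n + δ).
λ = (1 − 0.3) × 0.116 = 0.7 × 0.116 = 0.0812
Half-life = ln 2 / λ = 0.6931 / 0.0812 ≈ 8.54 years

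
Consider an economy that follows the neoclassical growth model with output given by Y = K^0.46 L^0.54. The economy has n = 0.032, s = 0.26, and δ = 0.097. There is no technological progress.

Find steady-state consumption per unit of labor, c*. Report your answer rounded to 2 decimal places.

In steady state, investment equals break-even investment: s·k^α = (n + δ)·k.
Dividing both sides by k: k^(1−α) = s / (n + δ).
k^0.54 = 0.26 / (0.032 + 0.097) = 0.26 / 0.129 = 2.0155
k* = 2.0155^(1/0.54) ≈ 3.6616
y* = (k*)^α = 3.6616^0.46 ≈ 1.8167
c* = (1 − s)·y* = (1 − 0.26) × 1.8167 ≈ 1.3444

c* = 1.34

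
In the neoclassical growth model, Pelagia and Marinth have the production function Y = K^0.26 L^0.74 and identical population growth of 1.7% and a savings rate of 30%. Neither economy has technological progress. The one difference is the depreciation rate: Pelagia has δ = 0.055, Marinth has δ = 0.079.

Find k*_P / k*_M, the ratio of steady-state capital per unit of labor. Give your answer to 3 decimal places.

Steady-state k* = [s/(n + δ)]^(1/(1−α)), so the ratio is [ (s_P/(n + δ)_P) / (s_M/(n + δ)_M) ]^1.3514.
s_P/(n + δ)_P = 0.30/0.072 = 4.1667; s_M/(n + δ)_M = 0.30/0.096 = 3.1250.
Ratio = (4.1667/3.1250)^1.3514 = 1.3333^1.3514 ≈ 1.4751

ratio ≈ 1.475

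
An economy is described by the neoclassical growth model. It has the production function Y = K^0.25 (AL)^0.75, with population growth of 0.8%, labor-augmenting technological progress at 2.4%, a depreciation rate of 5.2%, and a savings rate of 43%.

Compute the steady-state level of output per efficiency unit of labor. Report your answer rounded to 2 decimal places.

y* ≈ 1.72

At the steady state, Δk = 0, so s·k^α = (n + g + δ)·k.
Rearranging, k^(1−α) = s / (n + g + δ).
k^0.75 = 0.43 / (0.008 + 0.024 + 0.052) = 0.43 / 0.084 = 5.1190
k* = 5.1190^(1/0.75) ≈ 8.8223
y* = (k*)^α = 8.8223^0.25 ≈ 1.7234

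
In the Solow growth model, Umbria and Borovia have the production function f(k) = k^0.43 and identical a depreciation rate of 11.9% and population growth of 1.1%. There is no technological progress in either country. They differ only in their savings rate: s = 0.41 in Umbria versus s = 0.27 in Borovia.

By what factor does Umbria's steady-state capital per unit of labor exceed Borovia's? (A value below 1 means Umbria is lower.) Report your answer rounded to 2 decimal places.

k*_U / k*_B ≈ 2.08

Steady-state k* = [s/(n + δ)]^(1/(1−α)), so the ratio is [ (s_U/(n + δ)_U) / (s_B/(n + δ)_B) ]^1.7544.
s_U/(n + δ)_U = 0.41/0.130 = 3.1538; s_B/(n + δ)_B = 0.27/0.130 = 2.0769.
Ratio = (3.1538/2.0769)^1.7544 = 1.5185^1.7544 ≈ 2.0810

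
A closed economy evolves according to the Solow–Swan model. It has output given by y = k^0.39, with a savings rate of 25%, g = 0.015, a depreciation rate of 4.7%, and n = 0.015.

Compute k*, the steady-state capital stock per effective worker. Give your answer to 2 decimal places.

k* ≈ 6.89

At the steady state, Δk = 0, so s·k^α = (n + g + δ)·k.
Dividing both sides by k: k^(1−α) = s / (n + g + δ).
k^0.61 = 0.25 / (0.015 + 0.015 + 0.047) = 0.25 / 0.077 = 3.2468
k* = 3.2468^(1/0.61) ≈ 6.8937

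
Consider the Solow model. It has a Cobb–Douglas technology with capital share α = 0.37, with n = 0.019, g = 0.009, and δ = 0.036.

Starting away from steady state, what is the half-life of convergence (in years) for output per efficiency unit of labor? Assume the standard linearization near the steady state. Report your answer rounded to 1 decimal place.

about 17.2 years

Near the steady state the convergence rate is λ = (1 − α)(n + g + δ).
λ = (1 − 0.37) × 0.064 = 0.63 × 0.064 = 0.04032
Half-life = ln 2 / λ = 0.6931 / 0.04032 ≈ 17.19 years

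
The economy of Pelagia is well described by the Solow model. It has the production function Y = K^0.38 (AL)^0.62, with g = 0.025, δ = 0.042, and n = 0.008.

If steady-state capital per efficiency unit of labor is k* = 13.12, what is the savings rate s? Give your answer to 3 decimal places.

Steady state requires s·f(k) = (n + g + δ)·k, i.e. s·k^α = (n + g + δ)·k.
So s / (n + g + δ) = (k*)^(1−α) = 13.12^0.62 = 4.9331.
Therefore s = 4.9331 × (n + g + δ) = 4.9331 × 0.075 = 0.3700.

s ≈ 0.370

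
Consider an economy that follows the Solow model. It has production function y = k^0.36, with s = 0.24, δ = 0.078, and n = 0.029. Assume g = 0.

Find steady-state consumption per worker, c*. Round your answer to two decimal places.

In steady state, investment equals break-even investment: s·k^α = (n + δ)·k.
Rearranging, k^(1−α) = s / (n + δ).
k^0.64 = 0.24 / (0.029 + 0.078) = 0.24 / 0.107 = 2.2430
k* = 2.2430^(1/0.64) ≈ 3.5332
y* = (k*)^α = 3.5332^0.36 ≈ 1.5752
c* = (1 − s)·y* = (1 − 0.24) × 1.5752 ≈ 1.1972

c* = 1.20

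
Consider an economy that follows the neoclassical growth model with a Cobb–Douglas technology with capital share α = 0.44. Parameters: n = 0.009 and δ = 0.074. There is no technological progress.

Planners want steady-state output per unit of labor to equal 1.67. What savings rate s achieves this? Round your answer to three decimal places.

s ≈ 0.159

In steady state, investment equals break-even investment: s·k^α = (n + δ)·k.
Since y* = [s/(n + δ)]^(α/(1−α)), we have s/(n + δ) = (y*)^((1−α)/α) = 1.67^1.2727 = 1.9207.
Therefore s = 1.9207 × (n + δ) = 1.9207 × 0.083 = 0.1594.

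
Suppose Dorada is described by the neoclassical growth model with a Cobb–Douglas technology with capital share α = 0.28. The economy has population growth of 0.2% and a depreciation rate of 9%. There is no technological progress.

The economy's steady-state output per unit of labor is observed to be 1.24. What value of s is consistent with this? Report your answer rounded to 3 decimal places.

Steady state requires s·f(k) = (n + δ)·k, i.e. s·k^α = (n + δ)·k.
Since y* = [s/(n + δ)]^(α/(1−α)), we have s/(n + δ) = (y*)^((1−α)/α) = 1.24^2.5714 = 1.7387.
Therefore s = 1.7387 × (n + δ) = 1.7387 × 0.092 = 0.1600.

s ≈ 0.160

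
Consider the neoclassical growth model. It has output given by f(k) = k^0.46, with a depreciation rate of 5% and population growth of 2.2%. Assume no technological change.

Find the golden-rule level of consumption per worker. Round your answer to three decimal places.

c_gold ≈ 2.621

At the golden rule, f'(k) = n + δ, so α·k^(α−1) = n + δ and k_gold = (α/(n + δ))^(1/(1−α)).
k_gold = (0.46/0.072)^(1/0.54) = 6.3889^1.8519 ≈ 31.0148
c_gold = f(k_gold) − (n + δ)·k_gold = 4.8542 − 0.072×31.0148 ≈ 2.6211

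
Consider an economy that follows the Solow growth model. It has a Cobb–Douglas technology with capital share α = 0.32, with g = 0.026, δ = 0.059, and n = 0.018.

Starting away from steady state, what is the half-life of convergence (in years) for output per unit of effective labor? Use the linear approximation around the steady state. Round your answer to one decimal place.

Near the steady state the convergence rate is λ = (1 − α)(n + g + δ).
λ = (1 − 0.32) × 0.103 = 0.68 × 0.103 = 0.07004
Half-life = ln 2 / λ = 0.6931 / 0.07004 ≈ 9.90 years

about 9.9 years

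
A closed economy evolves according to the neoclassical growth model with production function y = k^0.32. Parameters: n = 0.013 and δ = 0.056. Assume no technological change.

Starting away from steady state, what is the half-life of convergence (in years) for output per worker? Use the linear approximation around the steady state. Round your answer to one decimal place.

Near the steady state the convergence rate is λ = (1 − α)(n + δ).
λ = (1 − 0.32) × 0.069 = 0.68 × 0.069 = 0.04692
Half-life = ln 2 / λ = 0.6931 / 0.04692 ≈ 14.77 years

half-life ≈ 14.8 years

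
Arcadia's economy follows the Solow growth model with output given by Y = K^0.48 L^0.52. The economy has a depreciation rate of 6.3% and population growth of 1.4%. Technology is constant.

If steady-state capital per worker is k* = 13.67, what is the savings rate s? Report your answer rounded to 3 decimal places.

s ≈ 0.300

Steady state requires s·f(k) = (n + δ)·k, i.e. s·k^α = (n + δ)·k.
So s / (n + δ) = (k*)^(1−α) = 13.67^0.52 = 3.8958.
Therefore s = 3.8958 × (n + δ) = 3.8958 × 0.077 = 0.3000.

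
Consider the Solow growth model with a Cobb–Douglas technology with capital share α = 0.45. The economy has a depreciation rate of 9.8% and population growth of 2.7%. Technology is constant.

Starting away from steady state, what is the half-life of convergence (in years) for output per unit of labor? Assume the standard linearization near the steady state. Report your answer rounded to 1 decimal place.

t_½ ≈ 10.1 years

Near the steady state the convergence rate is λ = (1 − α)(n + δ).
λ = (1 − 0.45) × 0.125 = 0.55 × 0.125 = 0.06875
Half-life = ln 2 / λ = 0.6931 / 0.06875 ≈ 10.08 years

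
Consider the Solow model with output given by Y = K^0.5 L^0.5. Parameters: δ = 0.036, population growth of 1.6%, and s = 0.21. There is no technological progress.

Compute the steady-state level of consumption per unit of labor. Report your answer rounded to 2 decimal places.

At the steady state, Δk = 0, so s·k^α = (n + δ)·k.
Dividing both sides by k: k^(1−α) = s / (n + δ).
k^0.5 = 0.21 / (0.016 + 0.036) = 0.21 / 0.052 = 4.0385
k* = 4.0385^(1/0.5) ≈ 16.3095
y* = (k*)^α = 16.3095^0.5 ≈ 4.0385
c* = (1 − s)·y* = (1 − 0.21) × 4.0385 ≈ 3.1904

c* ≈ 3.19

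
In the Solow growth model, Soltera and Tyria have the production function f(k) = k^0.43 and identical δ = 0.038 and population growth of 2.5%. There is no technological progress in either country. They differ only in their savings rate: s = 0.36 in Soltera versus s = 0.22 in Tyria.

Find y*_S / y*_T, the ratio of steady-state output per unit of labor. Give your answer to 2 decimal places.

y*_S / y*_T ≈ 1.45

Steady-state y* = [s/(n + δ)]^(α/(1−α)), so the ratio is [ (s_S/(n + δ)_S) / (s_T/(n + δ)_T) ]^0.7544.
s_S/(n + δ)_S = 0.36/0.063 = 5.7143; s_T/(n + δ)_T = 0.22/0.063 = 3.4921.
Ratio = (5.7143/3.4921)^0.7544 = 1.6364^0.7544 ≈ 1.4500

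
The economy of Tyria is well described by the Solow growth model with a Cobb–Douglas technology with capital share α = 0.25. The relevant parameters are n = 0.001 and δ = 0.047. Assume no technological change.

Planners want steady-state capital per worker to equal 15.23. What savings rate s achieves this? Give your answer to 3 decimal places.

s ≈ 0.370

In steady state, investment equals break-even investment: s·k^α = (n + δ)·k.
So s / (n + δ) = (k*)^(1−α) = 15.23^0.75 = 7.7095.
Therefore s = 7.7095 × (n + δ) = 7.7095 × 0.048 = 0.3701.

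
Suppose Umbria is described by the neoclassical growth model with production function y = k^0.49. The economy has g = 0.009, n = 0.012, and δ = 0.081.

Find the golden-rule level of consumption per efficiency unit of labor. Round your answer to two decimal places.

At the golden rule, f'(k) = n + g + δ, so α·k^(α−1) = n + g + δ and k_gold = (α/(n + g + δ))^(1/(1−α)).
k_gold = (0.49/0.102)^(1/0.51) = 4.8039^1.9608 ≈ 21.7005
c_gold = f(k_gold) − (n + g + δ)·k_gold = 4.5172 − 0.102×21.7005 ≈ 2.3037

c_gold ≈ 2.30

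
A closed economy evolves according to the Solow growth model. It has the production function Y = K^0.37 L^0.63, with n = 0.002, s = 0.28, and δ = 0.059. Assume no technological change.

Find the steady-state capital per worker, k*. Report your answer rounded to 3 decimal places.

k* = 11.234

At the steady state, Δk = 0, so s·k^α = (n + δ)·k.
Rearranging, k^(1−α) = s / (n + δ).
k^0.63 = 0.28 / (0.002 + 0.059) = 0.28 / 0.061 = 4.5902
k* = 4.5902^(1/0.63) ≈ 11.2338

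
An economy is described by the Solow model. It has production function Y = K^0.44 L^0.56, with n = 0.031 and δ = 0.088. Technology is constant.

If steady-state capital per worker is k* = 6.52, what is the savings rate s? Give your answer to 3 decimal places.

s ≈ 0.340

Steady state requires s·f(k) = (n + δ)·k, i.e. s·k^α = (n + δ)·k.
So s / (n + δ) = (k*)^(1−α) = 6.52^0.56 = 2.8575.
Therefore s = 2.8575 × (n + δ) = 2.8575 × 0.119 = 0.3400.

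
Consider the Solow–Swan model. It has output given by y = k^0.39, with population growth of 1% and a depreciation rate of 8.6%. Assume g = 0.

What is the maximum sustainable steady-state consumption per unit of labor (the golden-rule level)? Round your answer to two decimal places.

c_gold ≈ 1.49

At the golden rule, f'(k) = n + δ, so α·k^(α−1) = n + δ and k_gold = (α/(n + δ))^(1/(1−α)).
k_gold = (0.39/0.096)^(1/0.61) = 4.0625^1.6393 ≈ 9.9539
c_gold = f(k_gold) − (n + δ)·k_gold = 2.4503 − 0.096×9.9539 ≈ 1.4947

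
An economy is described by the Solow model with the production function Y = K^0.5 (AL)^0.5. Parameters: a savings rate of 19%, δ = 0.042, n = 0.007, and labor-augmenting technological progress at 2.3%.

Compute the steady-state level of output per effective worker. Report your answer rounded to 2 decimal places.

Steady state requires s·f(k) = (n + g + δ)·k, i.e. s·k^α = (n + g + δ)·k.
Dividing both sides by k: k^(1−α) = s / (n + g + δ).
k^0.5 = 0.19 / (0.007 + 0.023 + 0.042) = 0.19 / 0.072 = 2.6389
k* = 2.6389^(1/0.5) ≈ 6.9638
y* = (k*)^α = 6.9638^0.5 ≈ 2.6389

y* ≈ 2.64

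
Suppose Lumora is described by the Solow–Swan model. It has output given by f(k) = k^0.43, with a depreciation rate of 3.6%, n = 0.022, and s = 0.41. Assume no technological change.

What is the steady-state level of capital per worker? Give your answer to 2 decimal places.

k* ≈ 30.91

At the steady state, Δk = 0, so s·k^α = (n + δ)·k.
Rearranging, k^(1−α) = s / (n + δ).
k^0.57 = 0.41 / (0.022 + 0.036) = 0.41 / 0.058 = 7.0690
k* = 7.0690^(1/0.57) ≈ 30.9102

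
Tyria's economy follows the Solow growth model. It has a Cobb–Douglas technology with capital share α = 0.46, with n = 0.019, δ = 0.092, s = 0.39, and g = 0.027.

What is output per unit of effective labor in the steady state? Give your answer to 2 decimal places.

Steady state requires s·f(k) = (n + g + δ)·k, i.e. s·k^α = (n + g + δ)·k.
Dividing both sides by k: k^(1−α) = s / (n + g + δ).
k^0.54 = 0.39 / (0.019 + 0.027 + 0.092) = 0.39 / 0.138 = 2.8261
k* = 2.8261^(1/0.54) ≈ 6.8475
y* = (k*)^α = 6.8475^0.46 ≈ 2.4230

y* = 2.42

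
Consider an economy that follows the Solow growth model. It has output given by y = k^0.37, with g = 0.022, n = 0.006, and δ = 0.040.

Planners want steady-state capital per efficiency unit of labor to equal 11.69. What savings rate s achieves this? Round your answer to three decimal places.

At the steady state, Δk = 0, so s·k^α = (n + g + δ)·k.
So s / (n + g + δ) = (k*)^(1−α) = 11.69^0.63 = 4.7068.
Therefore s = 4.7068 × (n + g + δ) = 4.7068 × 0.068 = 0.3201.

s ≈ 0.320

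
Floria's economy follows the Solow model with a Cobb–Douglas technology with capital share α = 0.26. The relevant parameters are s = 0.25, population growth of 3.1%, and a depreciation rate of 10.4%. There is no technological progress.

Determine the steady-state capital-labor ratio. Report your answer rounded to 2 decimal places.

Steady state requires s·f(k) = (n + δ)·k, i.e. s·k^α = (n + δ)·k.
Dividing both sides by k: k^(1−α) = s / (n + δ).
k^0.74 = 0.25 / (0.031 + 0.104) = 0.25 / 0.135 = 1.8519
k* = 1.8519^(1/0.74) ≈ 2.2996

k* = 2.30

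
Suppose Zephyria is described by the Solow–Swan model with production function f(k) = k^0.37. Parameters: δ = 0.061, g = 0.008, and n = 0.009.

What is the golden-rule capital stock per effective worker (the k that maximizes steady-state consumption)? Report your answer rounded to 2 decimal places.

The golden rule sets f'(k) = n + g + δ, i.e. α·k^(α−1) = n + g + δ.
So k^(1−α) = α / (n + g + δ) = 0.37 / 0.078 = 4.7436.
k_gold = 4.7436^(1/0.63) ≈ 11.8355

k_gold ≈ 11.84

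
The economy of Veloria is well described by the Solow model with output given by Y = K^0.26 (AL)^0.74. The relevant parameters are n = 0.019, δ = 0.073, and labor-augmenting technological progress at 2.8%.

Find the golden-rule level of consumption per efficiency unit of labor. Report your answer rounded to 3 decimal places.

c_gold ≈ 0.971

At the golden rule, f'(k) = n + g + δ, so α·k^(α−1) = n + g + δ and k_gold = (α/(n + g + δ))^(1/(1−α)).
k_gold = (0.26/0.120)^(1/0.74) = 2.1667^1.3514 ≈ 2.8431
c_gold = f(k_gold) − (n + g + δ)·k_gold = 1.3122 − 0.120×2.8431 ≈ 0.9710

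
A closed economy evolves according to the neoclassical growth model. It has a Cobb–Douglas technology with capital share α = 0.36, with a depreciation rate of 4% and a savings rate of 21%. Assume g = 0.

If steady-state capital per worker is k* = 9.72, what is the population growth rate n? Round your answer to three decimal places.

Steady state requires s·f(k) = (n + δ)·k, i.e. s·k^α = (n + δ)·k.
So s / (n + δ) = (k*)^(1−α) = 9.72^0.64 = 4.2865.
Therefore n + δ = s / 4.2865 = 0.21 / 4.2865 = 0.0490, so n = 0.0490 − 0.040 = 0.0090.

n ≈ 0.009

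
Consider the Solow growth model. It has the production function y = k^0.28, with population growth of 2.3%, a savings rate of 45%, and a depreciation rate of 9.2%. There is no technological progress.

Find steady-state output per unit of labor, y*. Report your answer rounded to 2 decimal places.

y* = 1.70

Steady state requires s·f(k) = (n + δ)·k, i.e. s·k^α = (n + δ)·k.
Rearranging, k^(1−α) = s / (n + δ).
k^0.72 = 0.45 / (0.023 + 0.092) = 0.45 / 0.115 = 3.9130
k* = 3.9130^(1/0.72) ≈ 6.6517
y* = (k*)^α = 6.6517^0.28 ≈ 1.6999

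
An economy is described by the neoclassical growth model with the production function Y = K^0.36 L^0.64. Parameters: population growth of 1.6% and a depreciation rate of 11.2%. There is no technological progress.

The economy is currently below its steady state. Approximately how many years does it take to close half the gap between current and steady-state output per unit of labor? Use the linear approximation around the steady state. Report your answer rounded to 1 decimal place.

half-life ≈ 8.5 years

Near the steady state the convergence rate is λ = (1 − α)(n + δ).
λ = (1 − 0.36) × 0.128 = 0.64 × 0.128 = 0.08192
Half-life = ln 2 / λ = 0.6931 / 0.08192 ≈ 8.46 years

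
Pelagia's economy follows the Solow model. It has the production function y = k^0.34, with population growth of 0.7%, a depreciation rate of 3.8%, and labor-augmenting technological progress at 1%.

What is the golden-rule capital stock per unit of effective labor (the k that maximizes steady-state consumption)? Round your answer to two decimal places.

The golden rule sets f'(k) = n + g + δ, i.e. α·k^(α−1) = n + g + δ.
So k^(1−α) = α / (n + g + δ) = 0.34 / 0.055 = 6.1818.
k_gold = 6.1818^(1/0.66) ≈ 15.8001

k_gold ≈ 15.80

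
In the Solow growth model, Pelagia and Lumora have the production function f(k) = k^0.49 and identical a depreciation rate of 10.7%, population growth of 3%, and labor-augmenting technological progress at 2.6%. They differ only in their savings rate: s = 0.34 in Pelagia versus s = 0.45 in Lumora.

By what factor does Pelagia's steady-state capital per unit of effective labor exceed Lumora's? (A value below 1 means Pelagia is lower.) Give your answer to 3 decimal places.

ratio ≈ 0.577

Steady-state k* = [s/(n + g + δ)]^(1/(1−α)), so the ratio is [ (s_P/(n + g + δ)_P) / (s_L/(n + g + δ)_L) ]^1.9608.
s_P/(n + g + δ)_P = 0.34/0.163 = 2.0859; s_L/(n + g + δ)_L = 0.45/0.163 = 2.7607.
Ratio = (2.0859/2.7607)^1.9608 = 0.7556^1.9608 ≈ 0.5772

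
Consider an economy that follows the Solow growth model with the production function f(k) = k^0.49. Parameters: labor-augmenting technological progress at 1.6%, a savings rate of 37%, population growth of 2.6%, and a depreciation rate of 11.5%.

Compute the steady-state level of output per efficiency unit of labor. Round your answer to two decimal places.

In steady state, investment equals break-even investment: s·k^α = (n + g + δ)·k.
Dividing both sides by k: k^(1−α) = s / (n + g + δ).
k^0.51 = 0.37 / (0.026 + 0.016 + 0.115) = 0.37 / 0.157 = 2.3567
k* = 2.3567^(1/0.51) ≈ 5.3704
y* = (k*)^α = 5.3704^0.49 ≈ 2.2788

y* = 2.28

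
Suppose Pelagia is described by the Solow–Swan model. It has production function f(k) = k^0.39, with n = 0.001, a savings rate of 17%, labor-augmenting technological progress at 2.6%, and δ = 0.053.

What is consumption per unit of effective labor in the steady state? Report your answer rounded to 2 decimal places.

c* ≈ 1.34

In steady state, investment equals break-even investment: s·k^α = (n + g + δ)·k.
Rearranging, k^(1−α) = s / (n + g + δ).
k^0.61 = 0.17 / (0.001 + 0.026 + 0.053) = 0.17 / 0.080 = 2.1250
k* = 2.1250^(1/0.61) ≈ 3.4408
y* = (k*)^α = 3.4408^0.39 ≈ 1.6192
c* = (1 − s)·y* = (1 − 0.17) × 1.6192 ≈ 1.3439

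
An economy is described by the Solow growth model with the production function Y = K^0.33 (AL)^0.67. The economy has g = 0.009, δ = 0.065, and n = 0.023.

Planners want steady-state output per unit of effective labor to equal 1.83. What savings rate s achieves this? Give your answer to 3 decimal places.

s ≈ 0.331

In steady state, investment equals break-even investment: s·k^α = (n + g + δ)·k.
Since y* = [s/(n + g + δ)]^(α/(1−α)), we have s/(n + g + δ) = (y*)^((1−α)/α) = 1.83^2.0303 = 3.4108.
Therefore s = 3.4108 × (n + g + δ) = 3.4108 × 0.097 = 0.3308.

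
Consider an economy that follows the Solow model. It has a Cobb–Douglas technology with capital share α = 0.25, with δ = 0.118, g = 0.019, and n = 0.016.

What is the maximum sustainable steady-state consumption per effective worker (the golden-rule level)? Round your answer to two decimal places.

c_gold ≈ 0.88

At the golden rule, f'(k) = n + g + δ, so α·k^(α−1) = n + g + δ and k_gold = (α/(n + g + δ))^(1/(1−α)).
k_gold = (0.25/0.153)^(1/0.75) = 1.6340^1.3333 ≈ 1.9245
c_gold = f(k_gold) − (n + g + δ)·k_gold = 1.1778 − 0.153×1.9245 ≈ 0.8834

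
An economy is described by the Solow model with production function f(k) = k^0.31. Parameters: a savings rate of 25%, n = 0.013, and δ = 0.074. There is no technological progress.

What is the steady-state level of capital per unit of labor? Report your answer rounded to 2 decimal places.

k* ≈ 4.62

Steady state requires s·f(k) = (n + δ)·k, i.e. s·k^α = (n + δ)·k.
Rearranging, k^(1−α) = s / (n + δ).
k^0.69 = 0.25 / (0.013 + 0.074) = 0.25 / 0.087 = 2.8736
k* = 2.8736^(1/0.69) ≈ 4.6173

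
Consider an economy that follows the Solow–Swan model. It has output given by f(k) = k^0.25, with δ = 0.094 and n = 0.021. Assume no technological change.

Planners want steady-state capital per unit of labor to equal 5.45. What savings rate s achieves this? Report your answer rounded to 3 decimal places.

At the steady state, Δk = 0, so s·k^α = (n + δ)·k.
So s / (n + δ) = (k*)^(1−α) = 5.45^0.75 = 3.5670.
Therefore s = 3.5670 × (n + δ) = 3.5670 × 0.115 = 0.4102.

s ≈ 0.410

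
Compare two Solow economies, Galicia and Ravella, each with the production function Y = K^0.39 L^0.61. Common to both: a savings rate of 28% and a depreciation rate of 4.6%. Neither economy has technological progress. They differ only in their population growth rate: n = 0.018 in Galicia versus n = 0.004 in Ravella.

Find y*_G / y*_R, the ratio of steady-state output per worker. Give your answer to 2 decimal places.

ratio ≈ 0.85

Steady-state y* = [s/(n + δ)]^(α/(1−α)), so the ratio is [ (s_G/(n + δ)_G) / (s_R/(n + δ)_R) ]^0.6393.
s_G/(n + δ)_G = 0.28/0.064 = 4.3750; s_R/(n + δ)_R = 0.28/0.050 = 5.6000.
Ratio = (4.3750/5.6000)^0.6393 = 0.7813^0.6393 ≈ 0.8540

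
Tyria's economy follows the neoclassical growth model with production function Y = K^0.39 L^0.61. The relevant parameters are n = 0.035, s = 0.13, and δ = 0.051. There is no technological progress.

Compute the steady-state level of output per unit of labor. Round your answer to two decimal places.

At the steady state, Δk = 0, so s·k^α = (n + δ)·k.
Dividing both sides by k: k^(1−α) = s / (n + δ).
k^0.61 = 0.13 / (0.035 + 0.051) = 0.13 / 0.086 = 1.5116
k* = 1.5116^(1/0.61) ≈ 1.9686
y* = (k*)^α = 1.9686^0.39 ≈ 1.3023

y* = 1.30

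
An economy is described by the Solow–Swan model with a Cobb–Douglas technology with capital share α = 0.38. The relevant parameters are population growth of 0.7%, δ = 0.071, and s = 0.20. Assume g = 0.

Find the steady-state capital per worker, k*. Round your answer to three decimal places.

k* ≈ 4.566

In steady state, investment equals break-even investment: s·k^α = (n + δ)·k.
Rearranging, k^(1−α) = s / (n + δ).
k^0.62 = 0.20 / (0.007 + 0.071) = 0.20 / 0.078 = 2.5641
k* = 2.5641^(1/0.62) ≈ 4.5664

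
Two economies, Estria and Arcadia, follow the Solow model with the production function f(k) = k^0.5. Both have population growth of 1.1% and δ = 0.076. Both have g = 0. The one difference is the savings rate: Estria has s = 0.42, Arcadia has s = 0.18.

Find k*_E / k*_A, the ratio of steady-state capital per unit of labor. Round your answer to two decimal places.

k*_E / k*_A ≈ 5.44

Steady-state k* = [s/(n + δ)]^(1/(1−α)), so the ratio is [ (s_E/(n + δ)_E) / (s_A/(n + δ)_A) ]^2.
s_E/(n + δ)_E = 0.42/0.087 = 4.8276; s_A/(n + δ)_A = 0.18/0.087 = 2.0690.
Ratio = (4.8276/2.0690)^2 = 2.3333^2 ≈ 5.4443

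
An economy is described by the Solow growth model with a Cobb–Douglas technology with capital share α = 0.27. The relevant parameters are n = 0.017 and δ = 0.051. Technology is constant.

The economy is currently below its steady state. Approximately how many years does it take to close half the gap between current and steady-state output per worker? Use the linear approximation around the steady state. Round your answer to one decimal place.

half-life ≈ 14.0 years

Near the steady state the convergence rate is λ = (1 − α)(n + δ).
λ = (1 − 0.27) × 0.068 = 0.73 × 0.068 = 0.04964
Half-life = ln 2 / λ = 0.6931 / 0.04964 ≈ 13.96 years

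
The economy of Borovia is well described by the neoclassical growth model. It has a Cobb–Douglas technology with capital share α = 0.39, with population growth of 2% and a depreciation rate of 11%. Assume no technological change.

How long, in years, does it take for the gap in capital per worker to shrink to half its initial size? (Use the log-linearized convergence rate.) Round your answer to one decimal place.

half-life ≈ 8.7 years

Near the steady state the convergence rate is λ = (1 − α)(n + δ).
λ = (1 − 0.39) × 0.130 = 0.61 × 0.130 = 0.0793
Half-life = ln 2 / λ = 0.6931 / 0.0793 ≈ 8.74 years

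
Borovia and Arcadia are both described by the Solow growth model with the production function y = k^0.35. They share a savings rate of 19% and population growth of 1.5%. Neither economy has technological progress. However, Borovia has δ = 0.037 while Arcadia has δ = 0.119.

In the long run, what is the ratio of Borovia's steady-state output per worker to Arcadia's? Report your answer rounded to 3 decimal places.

ratio ≈ 1.665

Steady-state y* = [s/(n + δ)]^(α/(1−α)), so the ratio is [ (s_B/(n + δ)_B) / (s_A/(n + δ)_A) ]^0.5385.
s_B/(n + δ)_B = 0.19/0.052 = 3.6538; s_A/(n + δ)_A = 0.19/0.134 = 1.4179.
Ratio = (3.6538/1.4179)^0.5385 = 2.5769^0.5385 ≈ 1.6649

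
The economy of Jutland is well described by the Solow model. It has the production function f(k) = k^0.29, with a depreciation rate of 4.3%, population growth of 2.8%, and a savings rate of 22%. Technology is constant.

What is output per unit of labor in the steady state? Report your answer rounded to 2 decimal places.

y* = 1.59

Steady state requires s·f(k) = (n + δ)·k, i.e. s·k^α = (n + δ)·k.
Rearranging, k^(1−α) = s / (n + δ).
k^0.71 = 0.22 / (0.028 + 0.043) = 0.22 / 0.071 = 3.0986
k* = 3.0986^(1/0.71) ≈ 4.9179
y* = (k*)^α = 4.9179^0.29 ≈ 1.5871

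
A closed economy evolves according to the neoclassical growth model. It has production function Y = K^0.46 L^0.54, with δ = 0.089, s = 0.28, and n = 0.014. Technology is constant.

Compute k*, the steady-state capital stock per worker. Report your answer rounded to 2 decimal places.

Steady state requires s·f(k) = (n + δ)·k, i.e. s·k^α = (n + δ)·k.
Dividing both sides by k: k^(1−α) = s / (n + δ).
k^0.54 = 0.28 / (0.014 + 0.089) = 0.28 / 0.103 = 2.7184
k* = 2.7184^(1/0.54) ≈ 6.3721

k* = 6.37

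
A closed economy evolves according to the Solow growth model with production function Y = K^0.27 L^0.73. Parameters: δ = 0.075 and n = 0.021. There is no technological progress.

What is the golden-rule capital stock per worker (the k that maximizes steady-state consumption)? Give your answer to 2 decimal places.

The golden rule sets f'(k) = n + δ, i.e. α·k^(α−1) = n + δ.
So k^(1−α) = α / (n + δ) = 0.27 / 0.096 = 2.8125.
k_gold = 2.8125^(1/0.73) ≈ 4.1228

k_gold ≈ 4.12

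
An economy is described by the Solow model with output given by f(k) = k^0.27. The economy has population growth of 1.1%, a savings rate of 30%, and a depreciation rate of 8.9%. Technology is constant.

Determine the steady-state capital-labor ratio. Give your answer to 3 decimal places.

At the steady state, Δk = 0, so s·k^α = (n + δ)·k.
Dividing both sides by k: k^(1−α) = s / (n + δ).
k^0.73 = 0.30 / (0.011 + 0.089) = 0.30 / 0.100 = 3.0000
k* = 3.0000^(1/0.73) ≈ 4.5039

k* = 4.504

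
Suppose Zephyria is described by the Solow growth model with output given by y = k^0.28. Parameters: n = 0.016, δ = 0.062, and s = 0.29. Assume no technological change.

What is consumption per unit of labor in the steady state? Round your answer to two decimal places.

c* ≈ 1.18

In steady state, investment equals break-even investment: s·k^α = (n + δ)·k.
Rearranging, k^(1−α) = s / (n + δ).
k^0.72 = 0.29 / (0.016 + 0.062) = 0.29 / 0.078 = 3.7179
k* = 3.7179^(1/0.72) ≈ 6.1956
y* = (k*)^α = 6.1956^0.28 ≈ 1.6664
c* = (1 − s)·y* = (1 − 0.29) × 1.6664 ≈ 1.1831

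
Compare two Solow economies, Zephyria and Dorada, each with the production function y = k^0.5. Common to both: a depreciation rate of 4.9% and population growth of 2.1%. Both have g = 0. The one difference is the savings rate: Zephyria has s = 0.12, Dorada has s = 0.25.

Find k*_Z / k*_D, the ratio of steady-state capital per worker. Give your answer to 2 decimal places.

ratio ≈ 0.23

Steady-state k* = [s/(n + δ)]^(1/(1−α)), so the ratio is [ (s_Z/(n + δ)_Z) / (s_D/(n + δ)_D) ]^2.
s_Z/(n + δ)_Z = 0.12/0.070 = 1.7143; s_D/(n + δ)_D = 0.25/0.070 = 3.5714.
Ratio = (1.7143/3.5714)^2 = 0.4800^2 ≈ 0.2304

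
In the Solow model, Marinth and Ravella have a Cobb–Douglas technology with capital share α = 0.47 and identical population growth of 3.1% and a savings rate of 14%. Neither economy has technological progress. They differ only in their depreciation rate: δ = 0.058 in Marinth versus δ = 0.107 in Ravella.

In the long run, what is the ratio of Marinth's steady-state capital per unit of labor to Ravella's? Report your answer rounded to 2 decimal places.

Steady-state k* = [s/(n + δ)]^(1/(1−α)), so the ratio is [ (s_M/(n + δ)_M) / (s_R/(n + δ)_R) ]^1.8868.
s_M/(n + δ)_M = 0.14/0.089 = 1.5730; s_R/(n + δ)_R = 0.14/0.138 = 1.0145.
Ratio = (1.5730/1.0145)^1.8868 = 1.5505^1.8868 ≈ 2.2876

k*_M / k*_R ≈ 2.29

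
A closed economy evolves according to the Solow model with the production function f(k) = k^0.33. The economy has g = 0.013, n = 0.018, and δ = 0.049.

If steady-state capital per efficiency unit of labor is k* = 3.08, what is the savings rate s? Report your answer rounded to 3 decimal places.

s ≈ 0.170

Steady state requires s·f(k) = (n + g + δ)·k, i.e. s·k^α = (n + g + δ)·k.
So s / (n + g + δ) = (k*)^(1−α) = 3.08^0.67 = 2.1249.
Therefore s = 2.1249 × (n + g + δ) = 2.1249 × 0.080 = 0.1700.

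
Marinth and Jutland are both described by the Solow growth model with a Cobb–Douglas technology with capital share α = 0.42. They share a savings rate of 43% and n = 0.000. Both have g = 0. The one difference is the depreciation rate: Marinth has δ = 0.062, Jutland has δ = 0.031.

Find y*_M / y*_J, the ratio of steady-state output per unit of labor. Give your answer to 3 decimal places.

Steady-state y* = [s/(n + δ)]^(α/(1−α)), so the ratio is [ (s_M/(n + δ)_M) / (s_J/(n + δ)_J) ]^0.7241.
s_M/(n + δ)_M = 0.43/0.062 = 6.9355; s_J/(n + δ)_J = 0.43/0.031 = 13.8710.
Ratio = (6.9355/13.8710)^0.7241 = 0.5000^0.7241 ≈ 0.6054

y*_M / y*_J ≈ 0.605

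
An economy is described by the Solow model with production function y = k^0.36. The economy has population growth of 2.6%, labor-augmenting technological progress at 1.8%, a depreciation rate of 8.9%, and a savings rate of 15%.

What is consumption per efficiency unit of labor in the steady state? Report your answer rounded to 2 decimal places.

At the steady state, Δk = 0, so s·k^α = (n + g + δ)·k.
Rearranging, k^(1−α) = s / (n + g + δ).
k^0.64 = 0.15 / (0.026 + 0.018 + 0.089) = 0.15 / 0.133 = 1.1278
k* = 1.1278^(1/0.64) ≈ 1.2067
y* = (k*)^α = 1.2067^0.36 ≈ 1.0700
c* = (1 − s)·y* = (1 − 0.15) × 1.0700 ≈ 0.9095

c* ≈ 0.91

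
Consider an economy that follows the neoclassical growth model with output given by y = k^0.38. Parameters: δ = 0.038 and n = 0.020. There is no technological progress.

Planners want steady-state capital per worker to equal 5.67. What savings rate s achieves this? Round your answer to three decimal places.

Steady state requires s·f(k) = (n + δ)·k, i.e. s·k^α = (n + δ)·k.
So s / (n + δ) = (k*)^(1−α) = 5.67^0.62 = 2.9324.
Therefore s = 2.9324 × (n + δ) = 2.9324 × 0.058 = 0.1701.

s ≈ 0.170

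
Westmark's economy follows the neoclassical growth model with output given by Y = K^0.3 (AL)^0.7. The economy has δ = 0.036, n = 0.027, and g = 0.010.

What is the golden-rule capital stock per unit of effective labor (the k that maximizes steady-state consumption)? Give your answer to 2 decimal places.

The golden rule sets f'(k) = n + g + δ, i.e. α·k^(α−1) = n + g + δ.
So k^(1−α) = α / (n + g + δ) = 0.3 / 0.073 = 4.1096.
k_gold = 4.1096^(1/0.7) ≈ 7.5311

k_gold ≈ 7.53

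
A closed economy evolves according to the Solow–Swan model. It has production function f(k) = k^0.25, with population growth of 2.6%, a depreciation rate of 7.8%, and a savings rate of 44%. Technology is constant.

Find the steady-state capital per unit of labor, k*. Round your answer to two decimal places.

k* = 6.84

Steady state requires s·f(k) = (n + δ)·k, i.e. s·k^α = (n + δ)·k.
Dividing both sides by k: k^(1−α) = s / (n + δ).
k^0.75 = 0.44 / (0.026 + 0.078) = 0.44 / 0.104 = 4.2308
k* = 4.2308^(1/0.75) ≈ 6.8427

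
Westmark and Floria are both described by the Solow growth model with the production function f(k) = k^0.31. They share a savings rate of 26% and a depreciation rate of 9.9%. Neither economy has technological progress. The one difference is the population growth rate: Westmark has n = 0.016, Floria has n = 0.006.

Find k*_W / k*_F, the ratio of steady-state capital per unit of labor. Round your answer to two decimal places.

ratio ≈ 0.88

Steady-state k* = [s/(n + δ)]^(1/(1−α)), so the ratio is [ (s_W/(n + δ)_W) / (s_F/(n + δ)_F) ]^1.4493.
s_W/(n + δ)_W = 0.26/0.115 = 2.2609; s_F/(n + δ)_F = 0.26/0.105 = 2.4762.
Ratio = (2.2609/2.4762)^1.4493 = 0.9131^1.4493 ≈ 0.8766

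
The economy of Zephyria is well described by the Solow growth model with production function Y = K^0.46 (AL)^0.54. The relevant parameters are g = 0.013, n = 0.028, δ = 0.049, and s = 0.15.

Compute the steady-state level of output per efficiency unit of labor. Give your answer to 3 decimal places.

In steady state, investment equals break-even investment: s·k^α = (n + g + δ)·k.
Rearranging, k^(1−α) = s / (n + g + δ).
k^0.54 = 0.15 / (0.028 + 0.013 + 0.049) = 0.15 / 0.090 = 1.6667
k* = 1.6667^(1/0.54) ≈ 2.5754
y* = (k*)^α = 2.5754^0.46 ≈ 1.5452

y* = 1.545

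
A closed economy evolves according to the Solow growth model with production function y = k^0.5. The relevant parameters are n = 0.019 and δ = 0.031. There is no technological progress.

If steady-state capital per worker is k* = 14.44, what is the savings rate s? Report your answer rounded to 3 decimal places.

In steady state, investment equals break-even investment: s·k^α = (n + δ)·k.
So s / (n + δ) = (k*)^(1−α) = 14.44^0.5 = 3.8000.
Therefore s = 3.8000 × (n + δ) = 3.8000 × 0.050 = 0.1900.

s ≈ 0.190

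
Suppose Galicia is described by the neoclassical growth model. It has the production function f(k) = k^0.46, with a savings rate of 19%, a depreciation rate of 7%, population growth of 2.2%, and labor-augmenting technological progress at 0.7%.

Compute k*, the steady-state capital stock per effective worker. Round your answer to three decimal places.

At the steady state, Δk = 0, so s·k^α = (n + g + δ)·k.
Rearranging, k^(1−α) = s / (n + g + δ).
k^0.54 = 0.19 / (0.022 + 0.007 + 0.070) = 0.19 / 0.099 = 1.9192
k* = 1.9192^(1/0.54) ≈ 3.3442

k* = 3.344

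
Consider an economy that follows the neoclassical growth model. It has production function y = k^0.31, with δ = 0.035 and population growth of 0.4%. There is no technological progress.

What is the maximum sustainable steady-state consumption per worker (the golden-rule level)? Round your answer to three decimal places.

c_gold ≈ 1.751

At the golden rule, f'(k) = n + δ, so α·k^(α−1) = n + δ and k_gold = (α/(n + δ))^(1/(1−α)).
k_gold = (0.31/0.039)^(1/0.69) = 7.9487^1.4493 ≈ 20.1743
c_gold = f(k_gold) − (n + δ)·k_gold = 2.5380 − 0.039×20.1743 ≈ 1.7512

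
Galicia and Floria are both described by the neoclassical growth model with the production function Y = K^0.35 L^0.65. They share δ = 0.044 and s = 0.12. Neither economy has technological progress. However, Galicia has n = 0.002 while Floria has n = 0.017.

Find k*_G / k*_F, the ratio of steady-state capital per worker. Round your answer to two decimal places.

Steady-state k* = [s/(n + δ)]^(1/(1−α)), so the ratio is [ (s_G/(n + δ)_G) / (s_F/(n + δ)_F) ]^1.5385.
s_G/(n + δ)_G = 0.12/0.046 = 2.6087; s_F/(n + δ)_F = 0.12/0.061 = 1.9672.
Ratio = (2.6087/1.9672)^1.5385 = 1.3261^1.5385 ≈ 1.5438

ratio ≈ 1.54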